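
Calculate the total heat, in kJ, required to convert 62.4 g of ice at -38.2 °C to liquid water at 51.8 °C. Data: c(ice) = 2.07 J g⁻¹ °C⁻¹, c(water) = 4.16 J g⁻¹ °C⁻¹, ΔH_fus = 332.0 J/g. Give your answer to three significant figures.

q = 39.1 kJ

q1 (heat ice -38.2→0.0 °C): 62.4 × 2.07 × 38.2 = 4934 J
q2 (melt at 0 °C): 62.4 × 332.0 = 20717 J
q3 (heat water 0.0→51.8 °C): 62.4 × 4.16 × 51.8 = 13446 J
Total: 4934 + 20717 + 13446 = 39097 J = 39.1 kJ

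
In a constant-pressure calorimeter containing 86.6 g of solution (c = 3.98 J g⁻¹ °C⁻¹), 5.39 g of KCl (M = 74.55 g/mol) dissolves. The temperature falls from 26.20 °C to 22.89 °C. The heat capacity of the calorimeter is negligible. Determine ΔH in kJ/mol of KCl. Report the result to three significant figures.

ΔH = 15.8 kJ/mol

|ΔT| = |22.89 − 26.20| = 3.31 °C
|q_surr| = (86.6 × 3.98) × 3.31 = 344.668 × 3.31 = 1141 J
n(KCl) = 5.39 / 74.55 = 0.07230 mol
Temperature fell, so q_rxn = +|q_surr| = 1.141 kJ
ΔH = q_rxn / n = 15.78 kJ/mol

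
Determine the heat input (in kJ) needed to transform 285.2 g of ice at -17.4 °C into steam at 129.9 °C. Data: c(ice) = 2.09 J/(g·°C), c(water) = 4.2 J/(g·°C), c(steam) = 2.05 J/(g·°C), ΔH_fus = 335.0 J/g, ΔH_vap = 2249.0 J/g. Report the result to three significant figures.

q1 (heat ice -17.4→0.0 °C): 285.2 × 2.09 × 17.4 = 10372 J
q2 (melt at 0 °C): 285.2 × 335.0 = 95542 J
q3 (heat water 0.0→100.0 °C): 285.2 × 4.2 × 100.0 = 119784 J
q4 (vaporize at 100 °C): 285.2 × 2249.0 = 641415 J
q5 (heat steam 100.0→129.9 °C): 285.2 × 2.05 × 29.9 = 17481 J
Total: 10372 + 95542 + 119784 + 641415 + 17481 = 884594 J = 885 kJ

q = 885 kJ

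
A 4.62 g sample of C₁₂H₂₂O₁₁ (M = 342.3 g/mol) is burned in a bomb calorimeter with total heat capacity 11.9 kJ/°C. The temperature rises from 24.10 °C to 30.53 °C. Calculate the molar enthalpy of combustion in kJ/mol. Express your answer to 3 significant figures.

ΔH = -5670 kJ/mol

ΔT = 30.53 − 24.10 = 6.43 °C
q_cal = C_cal × ΔT = 11.9 × 6.43 = 76.517 kJ
n = 4.62 / 342.3 = 0.01350 mol
q_rxn = −q_cal = -76.517 kJ
ΔH = -76.517 / 0.01350 = -5668 kJ/mol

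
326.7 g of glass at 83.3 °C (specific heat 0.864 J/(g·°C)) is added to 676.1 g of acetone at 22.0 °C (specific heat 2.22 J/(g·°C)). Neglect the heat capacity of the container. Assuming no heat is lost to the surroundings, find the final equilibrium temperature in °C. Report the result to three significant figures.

Heat lost by glass = heat gained by acetone.
(326.7)(0.864)(83.3 − T) = (676.1)(2.22)(T − 22.0)
282.2688 (83.3 − T) = 1500.942 (T − 22.0)
23513 − 282.2688 T = 1500.942 T − 33021
56534 = 1783.2108 T
T = 31.70 °C

T_f = 31.7 °C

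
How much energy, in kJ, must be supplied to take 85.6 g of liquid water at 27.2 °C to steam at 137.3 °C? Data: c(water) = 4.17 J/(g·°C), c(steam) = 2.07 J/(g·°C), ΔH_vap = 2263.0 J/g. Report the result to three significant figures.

q1 (heat water 27.2→100.0 °C): 85.6 × 4.17 × 72.8 = 25986 J
q2 (vaporize at 100 °C): 85.6 × 2263.0 = 193713 J
q3 (heat steam 100.0→137.3 °C): 85.6 × 2.07 × 37.3 = 6609 J
Total: 25986 + 193713 + 6609 = 226308 J = 226 kJ

q = 226 kJ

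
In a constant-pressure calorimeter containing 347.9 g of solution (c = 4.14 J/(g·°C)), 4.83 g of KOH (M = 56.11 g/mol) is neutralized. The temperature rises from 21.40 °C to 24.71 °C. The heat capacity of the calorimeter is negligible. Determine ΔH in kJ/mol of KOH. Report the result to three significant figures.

ΔH = -55.4 kJ/mol

|ΔT| = |24.71 − 21.40| = 3.31 °C
|q_surr| = (347.9 × 4.14) × 3.31 = 1440.306 × 3.31 = 4767 J
n(KOH) = 4.83 / 56.11 = 0.08608 mol
Temperature rose, so q_rxn = −|q_surr| = -4.767 kJ
ΔH = q_rxn / n = -55.38 kJ/mol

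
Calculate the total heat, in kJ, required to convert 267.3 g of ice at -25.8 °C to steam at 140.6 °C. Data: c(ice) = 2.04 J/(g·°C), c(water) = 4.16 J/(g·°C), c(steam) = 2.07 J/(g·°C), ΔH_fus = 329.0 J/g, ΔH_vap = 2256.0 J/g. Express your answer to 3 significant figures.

q = 839 kJ

q1 (heat ice -25.8→0.0 °C): 267.3 × 2.04 × 25.8 = 14069 J
q2 (melt at 0 °C): 267.3 × 329.0 = 87942 J
q3 (heat water 0.0→100.0 °C): 267.3 × 4.16 × 100.0 = 111197 J
q4 (vaporize at 100 °C): 267.3 × 2256.0 = 603029 J
q5 (heat steam 100.0→140.6 °C): 267.3 × 2.07 × 40.6 = 22464 J
Total: 14069 + 87942 + 111197 + 603029 + 22464 = 838701 J = 839 kJ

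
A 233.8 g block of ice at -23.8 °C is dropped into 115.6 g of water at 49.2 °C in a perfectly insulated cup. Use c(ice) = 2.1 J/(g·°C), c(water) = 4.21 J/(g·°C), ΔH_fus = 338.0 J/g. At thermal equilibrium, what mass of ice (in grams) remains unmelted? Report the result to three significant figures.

Heat to warm all ice to 0 °C: 233.8×2.1×23.8 = 11685 J
Heat released by water cooling to 0 °C: 115.6×4.21×49.2 = 23944 J
23944 J < 11685 + 233.8×338.0 = 90709.4 J, so not all ice melts; final T = 0 °C.
Heat left for melting: 23944 − 11685 = 12259 J
Mass melted = 12259 / 338.0 = 36.27 g
Ice remaining = 233.8 − 36.27 = 197.53 g

m_ice remaining = 198 g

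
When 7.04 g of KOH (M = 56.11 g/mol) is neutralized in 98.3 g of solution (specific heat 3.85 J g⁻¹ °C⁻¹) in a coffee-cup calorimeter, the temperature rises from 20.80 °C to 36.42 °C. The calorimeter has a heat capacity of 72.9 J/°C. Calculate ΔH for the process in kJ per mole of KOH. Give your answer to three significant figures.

|ΔT| = |36.42 − 20.80| = 15.62 °C
|q_surr| = (98.3 × 3.85 + 72.9) × 15.62 = 451.355 × 15.62 = 7050 J
n(KOH) = 7.04 / 56.11 = 0.1255 mol
Temperature rose, so q_rxn = −|q_surr| = -7.050 kJ
ΔH = q_rxn / n = -56.18 kJ/mol

ΔH = -56.2 kJ/mol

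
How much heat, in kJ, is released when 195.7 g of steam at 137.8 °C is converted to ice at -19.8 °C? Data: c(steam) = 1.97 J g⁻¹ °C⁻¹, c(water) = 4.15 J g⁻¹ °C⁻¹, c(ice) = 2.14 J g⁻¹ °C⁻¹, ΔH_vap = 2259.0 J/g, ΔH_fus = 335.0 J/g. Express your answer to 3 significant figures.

q1 (cool steam 137.8→100 °C): 195.7 × 1.97 × 37.8 = 14573 J
q2 (condense at 100 °C): 195.7 × 2259.0 = 442086 J
q3 (cool water 100→0 °C): 195.7 × 4.15 × 100.0 = 81216 J
q4 (freeze at 0 °C): 195.7 × 335.0 = 65560 J
q5 (cool ice 0→-19.8 °C): 195.7 × 2.14 × 19.8 = 8292 J
Total: 14573 + 442086 + 81216 + 65560 + 8292 = 611727 J = 612 kJ

q = 612 kJ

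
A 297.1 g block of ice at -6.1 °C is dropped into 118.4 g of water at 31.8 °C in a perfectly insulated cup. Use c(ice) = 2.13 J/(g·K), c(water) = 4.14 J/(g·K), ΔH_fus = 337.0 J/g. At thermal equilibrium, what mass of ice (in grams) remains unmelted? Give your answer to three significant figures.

Heat to warm all ice to 0 °C: 297.1×2.13×6.1 = 3860.2 J
Heat released by water cooling to 0 °C: 118.4×4.14×31.8 = 15588 J
15588 J < 3860.2 + 297.1×337.0 = 103982.9 J, so not all ice melts; final T = 0 °C.
Heat left for melting: 15588 − 3860.2 = 11727.8 J
Mass melted = 11727.8 / 337.0 = 34.80 g
Ice remaining = 297.1 − 34.80 = 262.30 g

m_ice remaining = 262 g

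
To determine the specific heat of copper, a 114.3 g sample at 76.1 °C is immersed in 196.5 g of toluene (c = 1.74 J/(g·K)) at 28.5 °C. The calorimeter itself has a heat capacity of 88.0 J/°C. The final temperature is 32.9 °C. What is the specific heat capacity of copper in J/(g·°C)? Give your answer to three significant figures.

q_gained = (196.5 × 1.74 + 88.0) × (32.9 − 28.5) = 1892 J
q_lost = 114.3 × c × (76.1 − 32.9) = 4937.76 c
Set equal: c = 1892 / 4937.76 = 0.383 J/(g·°C)

c = 0.383 J/(g·°C)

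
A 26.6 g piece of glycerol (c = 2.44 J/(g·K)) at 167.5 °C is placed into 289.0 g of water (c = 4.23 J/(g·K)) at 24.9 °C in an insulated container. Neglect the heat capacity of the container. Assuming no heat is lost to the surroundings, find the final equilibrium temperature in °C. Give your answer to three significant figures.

Heat lost by glycerol = heat gained by water.
(26.6)(2.44)(167.5 − T) = (289.0)(4.23)(T − 24.9)
64.904 (167.5 − T) = 1222.47 (T − 24.9)
10871 − 64.904 T = 1222.47 T − 30440
41311 = 1287.374 T
T = 32.09 °C

T_f = 32.1 °C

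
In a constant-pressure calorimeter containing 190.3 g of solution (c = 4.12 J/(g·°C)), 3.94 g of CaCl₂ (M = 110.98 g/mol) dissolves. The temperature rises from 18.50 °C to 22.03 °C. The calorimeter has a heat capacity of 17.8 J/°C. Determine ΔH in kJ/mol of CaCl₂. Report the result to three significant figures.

ΔH = -79.7 kJ/mol

|ΔT| = |22.03 − 18.50| = 3.53 °C
|q_surr| = (190.3 × 4.12 + 17.8) × 3.53 = 801.836 × 3.53 = 2830 J
n(CaCl₂) = 3.94 / 110.98 = 0.03550 mol
Temperature rose, so q_rxn = −|q_surr| = -2.830 kJ
ΔH = q_rxn / n = -79.72 kJ/mol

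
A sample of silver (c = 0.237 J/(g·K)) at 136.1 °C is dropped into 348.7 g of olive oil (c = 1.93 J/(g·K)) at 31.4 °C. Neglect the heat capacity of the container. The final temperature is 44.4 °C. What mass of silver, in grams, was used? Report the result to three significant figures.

q_gained = (348.7 × 1.93) × (44.4 − 31.4) = 8749 J
q_lost = m × 0.237 × (136.1 − 44.4) = 21.7329 m
m = 8749 / 21.7329 = 403 g

m = 403 g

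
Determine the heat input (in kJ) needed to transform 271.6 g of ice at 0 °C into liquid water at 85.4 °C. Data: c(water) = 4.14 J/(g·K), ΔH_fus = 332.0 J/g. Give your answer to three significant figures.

q1 (melt at 0 °C): 271.6 × 332.0 = 90171 J
q2 (heat water 0.0→85.4 °C): 271.6 × 4.14 × 85.4 = 96026 J
Total: 90171 + 96026 = 186197 J = 186 kJ

q = 186 kJ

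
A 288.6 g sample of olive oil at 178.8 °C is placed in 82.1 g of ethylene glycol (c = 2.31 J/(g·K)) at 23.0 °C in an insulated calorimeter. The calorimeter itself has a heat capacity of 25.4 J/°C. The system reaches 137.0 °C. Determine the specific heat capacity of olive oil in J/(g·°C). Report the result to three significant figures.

c = 2.03 J/(g·°C)

q_gained = (82.1 × 2.31 + 25.4) × (137.0 − 23.0) = 24520 J
q_lost = 288.6 × c × (178.8 − 137.0) = 12063.48 c
Set equal: c = 24520 / 12063.48 = 2.03 J/(g·°C)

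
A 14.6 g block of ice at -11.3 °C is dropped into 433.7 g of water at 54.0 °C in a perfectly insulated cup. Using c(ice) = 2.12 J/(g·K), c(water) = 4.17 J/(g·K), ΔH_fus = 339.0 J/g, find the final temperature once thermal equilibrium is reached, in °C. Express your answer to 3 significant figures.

T_f = 49.4 °C

Heat to bring ice to 0 °C and melt it: q₁ = 14.6×2.12×11.3 + 14.6×339.0 = 5299.2 J
Heat the water can supply cooling to 0 °C: 433.7×4.17×54.0 = 97660.6 J > q₁, so all ice melts.
Energy balance: 433.7×4.17×(54.0 − T) = 5299.2 + 14.6×4.17×(T − 0)
1808.529(54.0 − T) = 5299.2 + 60.882 T
97660.6 − 5299.2 = 1869.411 T
T = 92361.4 / 1869.411 = 49.41 °C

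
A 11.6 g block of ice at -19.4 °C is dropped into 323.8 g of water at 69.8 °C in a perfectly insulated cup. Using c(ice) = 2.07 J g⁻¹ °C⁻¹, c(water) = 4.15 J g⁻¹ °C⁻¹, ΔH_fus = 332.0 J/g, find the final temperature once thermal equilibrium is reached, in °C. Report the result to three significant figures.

Heat to bring ice to 0 °C and melt it: q₁ = 11.6×2.07×19.4 + 11.6×332.0 = 4317.0 J
Heat the water can supply cooling to 0 °C: 323.8×4.15×69.8 = 93795.1 J > q₁, so all ice melts.
Energy balance: 323.8×4.15×(69.8 − T) = 4317.0 + 11.6×4.15×(T − 0)
1343.77(69.8 − T) = 4317.0 + 48.14 T
93795.1 − 4317.0 = 1391.91 T
T = 89478.1 / 1391.91 = 64.28 °C

T_f = 64.3 °C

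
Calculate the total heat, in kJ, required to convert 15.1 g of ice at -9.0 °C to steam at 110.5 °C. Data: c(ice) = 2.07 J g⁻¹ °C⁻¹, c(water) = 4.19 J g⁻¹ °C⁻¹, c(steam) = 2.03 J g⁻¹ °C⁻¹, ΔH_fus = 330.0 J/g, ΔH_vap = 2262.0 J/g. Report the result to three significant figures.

q = 46.1 kJ

q1 (heat ice -9.0→0.0 °C): 15.1 × 2.07 × 9.0 = 281 J
q2 (melt at 0 °C): 15.1 × 330.0 = 4983 J
q3 (heat water 0.0→100.0 °C): 15.1 × 4.19 × 100.0 = 6327 J
q4 (vaporize at 100 °C): 15.1 × 2262.0 = 34156 J
q5 (heat steam 100.0→110.5 °C): 15.1 × 2.03 × 10.5 = 322 J
Total: 281 + 4983 + 6327 + 34156 + 322 = 46069 J = 46.1 kJ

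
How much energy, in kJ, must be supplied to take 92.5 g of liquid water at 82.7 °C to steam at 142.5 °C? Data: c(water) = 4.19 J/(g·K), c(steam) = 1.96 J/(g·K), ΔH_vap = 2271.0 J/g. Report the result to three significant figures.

q1 (heat water 82.7→100.0 °C): 92.5 × 4.19 × 17.3 = 6705 J
q2 (vaporize at 100 °C): 92.5 × 2271.0 = 210068 J
q3 (heat steam 100.0→142.5 °C): 92.5 × 1.96 × 42.5 = 7705 J
Total: 6705 + 210068 + 7705 = 224478 J = 224 kJ

q = 224 kJ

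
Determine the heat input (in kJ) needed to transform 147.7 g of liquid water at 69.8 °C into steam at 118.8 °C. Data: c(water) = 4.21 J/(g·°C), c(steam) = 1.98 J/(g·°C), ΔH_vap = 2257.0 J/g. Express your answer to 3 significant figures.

q1 (heat water 69.8→100.0 °C): 147.7 × 4.21 × 30.2 = 18779 J
q2 (vaporize at 100 °C): 147.7 × 2257.0 = 333359 J
q3 (heat steam 100.0→118.8 °C): 147.7 × 1.98 × 18.8 = 5498 J
Total: 18779 + 333359 + 5498 = 357636 J = 358 kJ

q = 358 kJ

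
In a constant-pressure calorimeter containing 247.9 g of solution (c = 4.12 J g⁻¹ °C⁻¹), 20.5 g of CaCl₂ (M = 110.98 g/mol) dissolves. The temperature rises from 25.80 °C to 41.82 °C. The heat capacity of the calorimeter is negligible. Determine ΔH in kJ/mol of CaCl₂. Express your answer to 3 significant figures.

ΔH = -88.6 kJ/mol

|ΔT| = |41.82 − 25.80| = 16.02 °C
|q_surr| = (247.9 × 4.12) × 16.02 = 1021.348 × 16.02 = 16360 J
n(CaCl₂) = 20.5 / 110.98 = 0.1847 mol
Temperature rose, so q_rxn = −|q_surr| = -16.36 kJ
ΔH = q_rxn / n = -88.58 kJ/mol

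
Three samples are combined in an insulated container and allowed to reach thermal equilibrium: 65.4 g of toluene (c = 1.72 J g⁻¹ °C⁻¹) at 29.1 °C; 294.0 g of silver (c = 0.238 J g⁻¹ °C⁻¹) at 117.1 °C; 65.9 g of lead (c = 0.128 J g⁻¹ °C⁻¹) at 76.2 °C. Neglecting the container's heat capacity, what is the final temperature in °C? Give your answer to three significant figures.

Σ mᵢcᵢ(T − Tᵢ) = 0  ⇒  T = Σ mᵢcᵢTᵢ / Σ mᵢcᵢ
Σ mᵢcᵢ = 65.4×1.72 + 294.0×0.238 + 65.9×0.128 = 190.8952
Σ mᵢcᵢTᵢ = 112.488×29.1 + 69.972×117.1 + 8.4352×76.2 = 12110
T = 12110 / 190.8952 = 63.44 °C

T_f = 63.4 °C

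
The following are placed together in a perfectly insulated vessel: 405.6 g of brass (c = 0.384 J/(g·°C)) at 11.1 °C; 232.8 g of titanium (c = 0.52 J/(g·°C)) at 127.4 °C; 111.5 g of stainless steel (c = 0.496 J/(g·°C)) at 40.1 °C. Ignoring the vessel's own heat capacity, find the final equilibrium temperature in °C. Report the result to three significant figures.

T_f = 58.3 °C

Σ mᵢcᵢ(T − Tᵢ) = 0  ⇒  T = Σ mᵢcᵢTᵢ / Σ mᵢcᵢ
Σ mᵢcᵢ = 405.6×0.384 + 232.8×0.52 + 111.5×0.496 = 332.1104
Σ mᵢcᵢTᵢ = 155.7504×11.1 + 121.056×127.4 + 55.304×40.1 = 19369
T = 19369 / 332.1104 = 58.32 °C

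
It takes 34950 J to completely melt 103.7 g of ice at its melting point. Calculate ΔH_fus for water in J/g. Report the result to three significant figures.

ΔH_fus = 337 J/g

ΔH_fus = q / m = 34950 / 103.7 = 337 J/g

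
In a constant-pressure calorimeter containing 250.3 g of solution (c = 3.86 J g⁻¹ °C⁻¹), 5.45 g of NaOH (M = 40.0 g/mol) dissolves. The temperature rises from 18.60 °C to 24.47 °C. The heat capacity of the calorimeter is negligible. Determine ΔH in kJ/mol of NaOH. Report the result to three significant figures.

|ΔT| = |24.47 − 18.60| = 5.87 °C
|q_surr| = (250.3 × 3.86) × 5.87 = 966.158 × 5.87 = 5671 J
n(NaOH) = 5.45 / 40.0 = 0.1363 mol
Temperature rose, so q_rxn = −|q_surr| = -5.671 kJ
ΔH = q_rxn / n = -41.61 kJ/mol

ΔH = -41.6 kJ/mol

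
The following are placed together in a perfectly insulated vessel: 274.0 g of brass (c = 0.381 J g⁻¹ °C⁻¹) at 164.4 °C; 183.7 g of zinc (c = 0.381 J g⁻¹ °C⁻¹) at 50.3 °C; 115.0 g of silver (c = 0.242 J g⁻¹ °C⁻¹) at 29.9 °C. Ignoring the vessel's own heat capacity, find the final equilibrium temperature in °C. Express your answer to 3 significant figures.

Σ mᵢcᵢ(T − Tᵢ) = 0  ⇒  T = Σ mᵢcᵢTᵢ / Σ mᵢcᵢ
Σ mᵢcᵢ = 274.0×0.381 + 183.7×0.381 + 115.0×0.242 = 202.2137
Σ mᵢcᵢTᵢ = 104.394×164.4 + 69.9897×50.3 + 27.83×29.9 = 21515
T = 21515 / 202.2137 = 106.4 °C

T_f = 106 °C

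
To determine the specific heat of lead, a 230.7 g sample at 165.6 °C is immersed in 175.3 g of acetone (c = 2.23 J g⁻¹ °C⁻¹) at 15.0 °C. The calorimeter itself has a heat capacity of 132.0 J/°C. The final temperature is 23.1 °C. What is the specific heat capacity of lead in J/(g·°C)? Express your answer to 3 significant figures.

q_gained = (175.3 × 2.23 + 132.0) × (23.1 − 15.0) = 4236 J
q_lost = 230.7 × c × (165.6 − 23.1) = 32874.75 c
Set equal: c = 4236 / 32874.75 = 0.129 J/(g·°C)

c = 0.129 J/(g·°C)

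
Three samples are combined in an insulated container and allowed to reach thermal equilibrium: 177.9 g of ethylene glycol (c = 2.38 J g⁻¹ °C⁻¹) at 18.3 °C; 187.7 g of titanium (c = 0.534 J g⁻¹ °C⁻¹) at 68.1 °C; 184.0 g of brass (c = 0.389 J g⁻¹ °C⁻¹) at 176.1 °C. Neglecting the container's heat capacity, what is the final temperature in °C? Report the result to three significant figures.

T_f = 45.7 °C

Σ mᵢcᵢ(T − Tᵢ) = 0  ⇒  T = Σ mᵢcᵢTᵢ / Σ mᵢcᵢ
Σ mᵢcᵢ = 177.9×2.38 + 187.7×0.534 + 184.0×0.389 = 595.2098
Σ mᵢcᵢTᵢ = 423.402×18.3 + 100.2318×68.1 + 71.576×176.1 = 27179
T = 27179 / 595.2098 = 45.66 °C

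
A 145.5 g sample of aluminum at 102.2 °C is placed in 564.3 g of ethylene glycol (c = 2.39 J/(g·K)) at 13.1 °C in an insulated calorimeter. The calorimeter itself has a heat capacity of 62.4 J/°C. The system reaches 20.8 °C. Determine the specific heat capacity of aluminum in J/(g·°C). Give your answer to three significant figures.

c = 0.917 J/(g·°C)

q_gained = (564.3 × 2.39 + 62.4) × (20.8 − 13.1) = 10865 J
q_lost = 145.5 × c × (102.2 − 20.8) = 11843.7 c
Set equal: c = 10865 / 11843.7 = 0.917 J/(g·°C)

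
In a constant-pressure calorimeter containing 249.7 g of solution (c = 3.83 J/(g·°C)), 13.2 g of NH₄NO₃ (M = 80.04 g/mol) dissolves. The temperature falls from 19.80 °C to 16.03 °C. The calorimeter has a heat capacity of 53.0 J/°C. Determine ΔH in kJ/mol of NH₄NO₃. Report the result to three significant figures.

ΔH = 23.1 kJ/mol

|ΔT| = |16.03 − 19.80| = 3.77 °C
|q_surr| = (249.7 × 3.83 + 53.0) × 3.77 = 1009.351 × 3.77 = 3805 J
n(NH₄NO₃) = 13.2 / 80.04 = 0.1649 mol
Temperature fell, so q_rxn = +|q_surr| = 3.805 kJ
ΔH = q_rxn / n = 23.07 kJ/mol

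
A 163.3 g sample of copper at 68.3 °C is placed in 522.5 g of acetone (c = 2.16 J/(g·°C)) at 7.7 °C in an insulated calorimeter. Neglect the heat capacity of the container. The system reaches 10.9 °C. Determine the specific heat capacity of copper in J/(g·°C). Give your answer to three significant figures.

q_gained = (522.5 × 2.16) × (10.9 − 7.7) = 3612 J
q_lost = 163.3 × c × (68.3 − 10.9) = 9373.42 c
Set equal: c = 3612 / 9373.42 = 0.385 J/(g·°C)

c = 0.385 J/(g·°C)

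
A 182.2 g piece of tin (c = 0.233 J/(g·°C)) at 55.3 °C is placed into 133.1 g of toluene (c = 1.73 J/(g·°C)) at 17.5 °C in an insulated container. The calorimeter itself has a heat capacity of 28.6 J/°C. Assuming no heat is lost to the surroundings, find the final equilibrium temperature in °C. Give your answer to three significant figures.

T_f = 22.8 °C

Heat lost by tin = heat gained by toluene + calorimeter.
(182.2)(0.233)(55.3 − T) = [(133.1)(1.73) + 28.6](T − 17.5)
42.4526 (55.3 − T) = 258.863 (T − 17.5)
2347.6 − 42.4526 T = 258.863 T − 4530.1
6877.7 = 301.3156 T
T = 22.83 °C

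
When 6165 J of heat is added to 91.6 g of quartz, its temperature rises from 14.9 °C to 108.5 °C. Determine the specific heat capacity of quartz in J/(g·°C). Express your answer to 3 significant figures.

c = q / (m ΔT) = 6165 / (91.6 × 93.6)
c = 6165 / 8573.76 = 0.719 J/(g·°C)

c = 0.719 J/(g·°C)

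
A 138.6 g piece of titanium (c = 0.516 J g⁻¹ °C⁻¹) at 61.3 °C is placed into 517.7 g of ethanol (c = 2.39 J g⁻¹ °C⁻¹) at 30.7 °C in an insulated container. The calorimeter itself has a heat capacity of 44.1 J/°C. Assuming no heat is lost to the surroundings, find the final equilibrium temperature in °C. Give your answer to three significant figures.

T_f = 32.3 °C

Heat lost by titanium = heat gained by ethanol + calorimeter.
(138.6)(0.516)(61.3 − T) = [(517.7)(2.39) + 44.1](T − 30.7)
71.5176 (61.3 − T) = 1281.403 (T − 30.7)
4384.0 − 71.5176 T = 1281.403 T − 39339
43723.0 = 1352.9206 T
T = 32.32 °C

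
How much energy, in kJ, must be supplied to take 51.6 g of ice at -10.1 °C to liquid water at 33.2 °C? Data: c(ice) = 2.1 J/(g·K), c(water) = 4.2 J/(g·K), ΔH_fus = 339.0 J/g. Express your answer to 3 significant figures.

q = 25.8 kJ

q1 (heat ice -10.1→0.0 °C): 51.6 × 2.1 × 10.1 = 1094 J
q2 (melt at 0 °C): 51.6 × 339.0 = 17492 J
q3 (heat water 0.0→33.2 °C): 51.6 × 4.2 × 33.2 = 7195 J
Total: 1094 + 17492 + 7195 = 25781 J = 25.8 kJ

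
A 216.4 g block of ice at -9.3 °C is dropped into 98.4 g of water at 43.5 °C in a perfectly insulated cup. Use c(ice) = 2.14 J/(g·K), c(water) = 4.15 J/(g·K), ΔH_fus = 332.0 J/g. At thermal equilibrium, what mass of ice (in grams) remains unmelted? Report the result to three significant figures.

Heat to warm all ice to 0 °C: 216.4×2.14×9.3 = 4306.8 J
Heat released by water cooling to 0 °C: 98.4×4.15×43.5 = 17764 J
17764 J < 4306.8 + 216.4×332.0 = 76151.6 J, so not all ice melts; final T = 0 °C.
Heat left for melting: 17764 − 4306.8 = 13457.2 J
Mass melted = 13457.2 / 332.0 = 40.53 g
Ice remaining = 216.4 − 40.53 = 175.87 g

m_ice remaining = 176 g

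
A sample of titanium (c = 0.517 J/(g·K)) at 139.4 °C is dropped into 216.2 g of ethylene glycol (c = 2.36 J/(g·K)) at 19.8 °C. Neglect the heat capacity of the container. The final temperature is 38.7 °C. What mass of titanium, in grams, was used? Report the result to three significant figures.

m = 185 g

q_gained = (216.2 × 2.36) × (38.7 − 19.8) = 9643 J
q_lost = m × 0.517 × (139.4 − 38.7) = 52.0619 m
m = 9643 / 52.0619 = 185 g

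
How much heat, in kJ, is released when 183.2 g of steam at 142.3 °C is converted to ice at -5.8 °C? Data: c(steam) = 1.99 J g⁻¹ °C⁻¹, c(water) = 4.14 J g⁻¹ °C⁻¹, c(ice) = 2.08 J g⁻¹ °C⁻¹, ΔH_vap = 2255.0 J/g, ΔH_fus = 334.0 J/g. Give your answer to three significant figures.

q1 (cool steam 142.3→100 °C): 183.2 × 1.99 × 42.3 = 15421 J
q2 (condense at 100 °C): 183.2 × 2255.0 = 413116 J
q3 (cool water 100→0 °C): 183.2 × 4.14 × 100.0 = 75845 J
q4 (freeze at 0 °C): 183.2 × 334.0 = 61189 J
q5 (cool ice 0→-5.8 °C): 183.2 × 2.08 × 5.8 = 2210 J
Total: 15421 + 413116 + 75845 + 61189 + 2210 = 567781 J = 568 kJ

q = 568 kJ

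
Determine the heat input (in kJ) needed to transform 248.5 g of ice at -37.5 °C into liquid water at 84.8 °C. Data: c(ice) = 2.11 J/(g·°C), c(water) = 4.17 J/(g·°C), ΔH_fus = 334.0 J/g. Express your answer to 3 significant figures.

q = 191 kJ

q1 (heat ice -37.5→0.0 °C): 248.5 × 2.11 × 37.5 = 19663 J
q2 (melt at 0 °C): 248.5 × 334.0 = 82999 J
q3 (heat water 0.0→84.8 °C): 248.5 × 4.17 × 84.8 = 87874 J
Total: 19663 + 82999 + 87874 = 190536 J = 191 kJ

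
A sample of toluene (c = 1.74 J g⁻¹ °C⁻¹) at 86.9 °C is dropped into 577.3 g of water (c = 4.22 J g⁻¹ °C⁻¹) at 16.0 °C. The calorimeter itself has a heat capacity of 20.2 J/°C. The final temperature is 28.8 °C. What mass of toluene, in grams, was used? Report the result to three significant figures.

q_gained = (577.3 × 4.22 + 20.2) × (28.8 − 16.0) = 31440 J
q_lost = m × 1.74 × (86.9 − 28.8) = 101.094 m
m = 31440 / 101.094 = 311 g

m = 311 g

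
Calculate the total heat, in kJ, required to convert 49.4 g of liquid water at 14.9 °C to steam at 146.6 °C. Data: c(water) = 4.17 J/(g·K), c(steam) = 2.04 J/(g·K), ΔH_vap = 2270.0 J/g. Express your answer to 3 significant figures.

q1 (heat water 14.9→100.0 °C): 49.4 × 4.17 × 85.1 = 17530 J
q2 (vaporize at 100 °C): 49.4 × 2270.0 = 112138 J
q3 (heat steam 100.0→146.6 °C): 49.4 × 2.04 × 46.6 = 4696 J
Total: 17530 + 112138 + 4696 = 134364 J = 134 kJ

q = 134 kJ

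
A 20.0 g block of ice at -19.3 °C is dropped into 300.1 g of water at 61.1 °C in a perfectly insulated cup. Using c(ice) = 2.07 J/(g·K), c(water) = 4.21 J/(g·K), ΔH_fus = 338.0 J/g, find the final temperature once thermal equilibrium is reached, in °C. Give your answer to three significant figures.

T_f = 51.7 °C

Heat to bring ice to 0 °C and melt it: q₁ = 20.0×2.07×19.3 + 20.0×338.0 = 7559.0 J
Heat the water can supply cooling to 0 °C: 300.1×4.21×61.1 = 77195.0 J > q₁, so all ice melts.
Energy balance: 300.1×4.21×(61.1 − T) = 7559.0 + 20.0×4.21×(T − 0)
1263.421(61.1 − T) = 7559.0 + 84.2 T
77195.0 − 7559.0 = 1347.621 T
T = 69636.0 / 1347.621 = 51.67 °C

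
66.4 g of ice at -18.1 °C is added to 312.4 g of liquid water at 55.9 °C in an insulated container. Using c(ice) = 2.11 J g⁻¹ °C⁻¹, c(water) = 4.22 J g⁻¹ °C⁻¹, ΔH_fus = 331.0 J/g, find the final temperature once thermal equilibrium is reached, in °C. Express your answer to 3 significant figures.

Heat to bring ice to 0 °C and melt it: q₁ = 66.4×2.11×18.1 + 66.4×331.0 = 24514 J
Heat the water can supply cooling to 0 °C: 312.4×4.22×55.9 = 73694.5 J > q₁, so all ice melts.
Energy balance: 312.4×4.22×(55.9 − T) = 24514 + 66.4×4.22×(T − 0)
1318.328(55.9 − T) = 24514 + 280.208 T
73694.5 − 24514 = 1598.536 T
T = 49180.5 / 1598.536 = 30.77 °C

T_f = 30.8 °C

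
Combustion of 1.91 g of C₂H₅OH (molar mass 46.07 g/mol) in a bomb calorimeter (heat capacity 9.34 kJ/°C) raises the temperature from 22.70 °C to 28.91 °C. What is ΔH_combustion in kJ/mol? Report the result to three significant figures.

ΔT = 28.91 − 22.70 = 6.21 °C
q_cal = C_cal × ΔT = 9.34 × 6.21 = 58.0014 kJ
n = 1.91 / 46.07 = 0.04146 mol
q_rxn = −q_cal = -58.0014 kJ
ΔH = -58.0014 / 0.04146 = -1399 kJ/mol

ΔH = -1400 kJ/mol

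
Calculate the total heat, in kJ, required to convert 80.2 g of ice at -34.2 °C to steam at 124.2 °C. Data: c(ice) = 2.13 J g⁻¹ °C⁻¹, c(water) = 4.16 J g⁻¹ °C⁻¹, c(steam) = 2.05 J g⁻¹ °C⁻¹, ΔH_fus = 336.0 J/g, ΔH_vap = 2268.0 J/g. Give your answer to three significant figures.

q = 252 kJ

q1 (heat ice -34.2→0.0 °C): 80.2 × 2.13 × 34.2 = 5842 J
q2 (melt at 0 °C): 80.2 × 336.0 = 26947 J
q3 (heat water 0.0→100.0 °C): 80.2 × 4.16 × 100.0 = 33363 J
q4 (vaporize at 100 °C): 80.2 × 2268.0 = 181894 J
q5 (heat steam 100.0→124.2 °C): 80.2 × 2.05 × 24.2 = 3979 J
Total: 5842 + 26947 + 33363 + 181894 + 3979 = 252025 J = 252 kJ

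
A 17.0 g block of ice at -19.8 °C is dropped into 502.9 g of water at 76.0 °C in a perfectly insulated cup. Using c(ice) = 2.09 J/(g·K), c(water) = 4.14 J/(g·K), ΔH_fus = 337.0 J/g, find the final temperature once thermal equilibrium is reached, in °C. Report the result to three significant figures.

T_f = 70.5 °C

Heat to bring ice to 0 °C and melt it: q₁ = 17.0×2.09×19.8 + 17.0×337.0 = 6432.5 J
Heat the water can supply cooling to 0 °C: 502.9×4.14×76.0 = 158232 J > q₁, so all ice melts.
Energy balance: 502.9×4.14×(76.0 − T) = 6432.5 + 17.0×4.14×(T − 0)
2082.006(76.0 − T) = 6432.5 + 70.38 T
158232 − 6432.5 = 2152.386 T
T = 151799.5 / 2152.386 = 70.53 °C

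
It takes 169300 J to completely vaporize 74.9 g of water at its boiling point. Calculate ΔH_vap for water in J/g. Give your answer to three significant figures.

ΔH_vap = q / m = 169300 / 74.9 = 2260 J/g

ΔH_vap = 2260 J/g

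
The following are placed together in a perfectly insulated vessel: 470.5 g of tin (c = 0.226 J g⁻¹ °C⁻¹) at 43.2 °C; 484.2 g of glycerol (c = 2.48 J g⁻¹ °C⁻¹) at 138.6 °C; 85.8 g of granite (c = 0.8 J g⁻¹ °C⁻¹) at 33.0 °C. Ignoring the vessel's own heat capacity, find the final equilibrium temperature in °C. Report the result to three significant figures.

Σ mᵢcᵢ(T − Tᵢ) = 0  ⇒  T = Σ mᵢcᵢTᵢ / Σ mᵢcᵢ
Σ mᵢcᵢ = 470.5×0.226 + 484.2×2.48 + 85.8×0.8 = 1375.789
Σ mᵢcᵢTᵢ = 106.333×43.2 + 1200.816×138.6 + 68.64×33.0 = 173290
T = 173290 / 1375.789 = 126.0 °C

T_f = 126 °C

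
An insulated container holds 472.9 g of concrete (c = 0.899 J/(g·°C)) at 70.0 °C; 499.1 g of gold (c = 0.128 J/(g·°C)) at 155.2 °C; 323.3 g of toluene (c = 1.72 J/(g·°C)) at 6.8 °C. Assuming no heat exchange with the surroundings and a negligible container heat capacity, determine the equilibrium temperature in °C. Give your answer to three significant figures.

Σ mᵢcᵢ(T − Tᵢ) = 0  ⇒  T = Σ mᵢcᵢTᵢ / Σ mᵢcᵢ
Σ mᵢcᵢ = 472.9×0.899 + 499.1×0.128 + 323.3×1.72 = 1045.0979
Σ mᵢcᵢTᵢ = 425.1371×70.0 + 63.8848×155.2 + 556.076×6.8 = 43456
T = 43456 / 1045.0979 = 41.58 °C

T_f = 41.6 °C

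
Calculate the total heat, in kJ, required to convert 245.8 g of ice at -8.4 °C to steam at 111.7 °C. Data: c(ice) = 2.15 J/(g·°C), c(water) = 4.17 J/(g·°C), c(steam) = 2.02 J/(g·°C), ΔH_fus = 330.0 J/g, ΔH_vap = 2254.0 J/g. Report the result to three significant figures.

q1 (heat ice -8.4→0.0 °C): 245.8 × 2.15 × 8.4 = 4439 J
q2 (melt at 0 °C): 245.8 × 330.0 = 81114 J
q3 (heat water 0.0→100.0 °C): 245.8 × 4.17 × 100.0 = 102499 J
q4 (vaporize at 100 °C): 245.8 × 2254.0 = 554033 J
q5 (heat steam 100.0→111.7 °C): 245.8 × 2.02 × 11.7 = 5809 J
Total: 4439 + 81114 + 102499 + 554033 + 5809 = 747894 J = 748 kJ

q = 748 kJ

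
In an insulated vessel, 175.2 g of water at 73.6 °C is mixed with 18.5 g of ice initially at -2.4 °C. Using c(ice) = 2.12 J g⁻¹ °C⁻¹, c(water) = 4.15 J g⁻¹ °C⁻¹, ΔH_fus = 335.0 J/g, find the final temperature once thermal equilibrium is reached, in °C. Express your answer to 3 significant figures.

T_f = 58.7 °C

Heat to bring ice to 0 °C and melt it: q₁ = 18.5×2.12×2.4 + 18.5×335.0 = 6291.6 J
Heat the water can supply cooling to 0 °C: 175.2×4.15×73.6 = 53513.1 J > q₁, so all ice melts.
Energy balance: 175.2×4.15×(73.6 − T) = 6291.6 + 18.5×4.15×(T − 0)
727.08(73.6 − T) = 6291.6 + 76.775 T
53513.1 − 6291.6 = 803.855 T
T = 47221.5 / 803.855 = 58.74 °C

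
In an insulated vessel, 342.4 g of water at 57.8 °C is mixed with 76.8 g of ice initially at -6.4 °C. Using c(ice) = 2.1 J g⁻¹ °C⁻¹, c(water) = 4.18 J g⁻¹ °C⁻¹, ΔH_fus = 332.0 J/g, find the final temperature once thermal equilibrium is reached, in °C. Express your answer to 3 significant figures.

Heat to bring ice to 0 °C and melt it: q₁ = 76.8×2.1×6.4 + 76.8×332.0 = 26530 J
Heat the water can supply cooling to 0 °C: 342.4×4.18×57.8 = 82725.2 J > q₁, so all ice melts.
Energy balance: 342.4×4.18×(57.8 − T) = 26530 + 76.8×4.18×(T − 0)
1431.232(57.8 − T) = 26530 + 321.024 T
82725.2 − 26530 = 1752.256 T
T = 56195.2 / 1752.256 = 32.07 °C

T_f = 32.1 °C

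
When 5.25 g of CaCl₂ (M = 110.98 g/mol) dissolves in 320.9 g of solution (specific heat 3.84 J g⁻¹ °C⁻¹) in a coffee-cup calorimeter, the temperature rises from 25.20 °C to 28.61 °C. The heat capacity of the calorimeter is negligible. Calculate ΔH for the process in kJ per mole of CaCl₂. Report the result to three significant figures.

|ΔT| = |28.61 − 25.20| = 3.41 °C
|q_surr| = (320.9 × 3.84) × 3.41 = 1232.256 × 3.41 = 4202 J
n(CaCl₂) = 5.25 / 110.98 = 0.04731 mol
Temperature rose, so q_rxn = −|q_surr| = -4.202 kJ
ΔH = q_rxn / n = -88.82 kJ/mol

ΔH = -88.8 kJ/mol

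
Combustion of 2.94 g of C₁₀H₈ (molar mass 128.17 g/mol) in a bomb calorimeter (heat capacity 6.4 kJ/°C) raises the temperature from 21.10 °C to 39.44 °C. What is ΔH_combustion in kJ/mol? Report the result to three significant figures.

ΔH = -5120 kJ/mol

ΔT = 39.44 − 21.10 = 18.34 °C
q_cal = C_cal × ΔT = 6.4 × 18.34 = 117.376 kJ
n = 2.94 / 128.17 = 0.02294 mol
q_rxn = −q_cal = -117.376 kJ
ΔH = -117.376 / 0.02294 = -5117 kJ/mol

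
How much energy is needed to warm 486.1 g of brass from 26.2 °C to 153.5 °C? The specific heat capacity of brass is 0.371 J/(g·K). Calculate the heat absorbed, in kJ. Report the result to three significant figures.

q = m c ΔT = 486.1 × 0.371 × (153.5 − 26.2)
q = 486.1 × 0.371 × 127.3 = 22960 J = 23.0 kJ

q = 23.0 kJ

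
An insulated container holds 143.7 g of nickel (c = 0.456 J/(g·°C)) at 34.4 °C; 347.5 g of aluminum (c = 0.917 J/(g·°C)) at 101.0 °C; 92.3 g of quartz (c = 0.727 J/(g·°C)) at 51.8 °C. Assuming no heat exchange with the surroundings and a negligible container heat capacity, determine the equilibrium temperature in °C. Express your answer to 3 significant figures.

Σ mᵢcᵢ(T − Tᵢ) = 0  ⇒  T = Σ mᵢcᵢTᵢ / Σ mᵢcᵢ
Σ mᵢcᵢ = 143.7×0.456 + 347.5×0.917 + 92.3×0.727 = 451.2868
Σ mᵢcᵢTᵢ = 65.5272×34.4 + 318.6575×101.0 + 67.1021×51.8 = 37914
T = 37914 / 451.2868 = 84.01 °C

T_f = 84.0 °C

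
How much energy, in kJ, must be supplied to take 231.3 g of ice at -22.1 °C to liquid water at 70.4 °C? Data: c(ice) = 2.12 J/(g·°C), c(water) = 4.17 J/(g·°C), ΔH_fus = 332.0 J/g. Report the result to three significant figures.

q = 156 kJ

q1 (heat ice -22.1→0.0 °C): 231.3 × 2.12 × 22.1 = 10837 J
q2 (melt at 0 °C): 231.3 × 332.0 = 76792 J
q3 (heat water 0.0→70.4 °C): 231.3 × 4.17 × 70.4 = 67902 J
Total: 10837 + 76792 + 67902 = 155531 J = 156 kJ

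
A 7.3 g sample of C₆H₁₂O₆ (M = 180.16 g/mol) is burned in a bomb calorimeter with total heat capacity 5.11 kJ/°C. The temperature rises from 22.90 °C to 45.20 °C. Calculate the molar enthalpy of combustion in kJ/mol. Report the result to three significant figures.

ΔH = -2810 kJ/mol

ΔT = 45.20 − 22.90 = 22.30 °C
q_cal = C_cal × ΔT = 5.11 × 22.30 = 113.953 kJ
n = 7.3 / 180.16 = 0.04052 mol
q_rxn = −q_cal = -113.953 kJ
ΔH = -113.953 / 0.04052 = -2812 kJ/mol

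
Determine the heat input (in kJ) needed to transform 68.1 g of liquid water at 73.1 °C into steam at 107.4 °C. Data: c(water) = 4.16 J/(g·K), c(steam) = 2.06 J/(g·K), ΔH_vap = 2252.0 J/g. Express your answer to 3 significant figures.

q1 (heat water 73.1→100.0 °C): 68.1 × 4.16 × 26.9 = 7621 J
q2 (vaporize at 100 °C): 68.1 × 2252.0 = 153361 J
q3 (heat steam 100.0→107.4 °C): 68.1 × 2.06 × 7.4 = 1038 J
Total: 7621 + 153361 + 1038 = 162020 J = 162 kJ

q = 162 kJ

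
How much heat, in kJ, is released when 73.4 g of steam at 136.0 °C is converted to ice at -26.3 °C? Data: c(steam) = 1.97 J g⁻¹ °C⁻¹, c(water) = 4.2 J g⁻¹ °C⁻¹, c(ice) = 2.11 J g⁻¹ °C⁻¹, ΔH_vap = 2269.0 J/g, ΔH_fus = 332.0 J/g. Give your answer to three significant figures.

q1 (cool steam 136.0→100 °C): 73.4 × 1.97 × 36.0 = 5206 J
q2 (condense at 100 °C): 73.4 × 2269.0 = 166545 J
q3 (cool water 100→0 °C): 73.4 × 4.2 × 100.0 = 30828 J
q4 (freeze at 0 °C): 73.4 × 332.0 = 24369 J
q5 (cool ice 0→-26.3 °C): 73.4 × 2.11 × 26.3 = 4073 J
Total: 5206 + 166545 + 30828 + 24369 + 4073 = 231021 J = 231 kJ

q = 231 kJ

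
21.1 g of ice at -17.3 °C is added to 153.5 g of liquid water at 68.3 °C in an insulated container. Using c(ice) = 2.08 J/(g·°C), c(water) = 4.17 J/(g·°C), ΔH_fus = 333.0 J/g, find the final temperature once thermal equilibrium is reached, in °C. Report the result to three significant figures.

T_f = 49.4 °C

Heat to bring ice to 0 °C and melt it: q₁ = 21.1×2.08×17.3 + 21.1×333.0 = 7785.6 J
Heat the water can supply cooling to 0 °C: 153.5×4.17×68.3 = 43718.5 J > q₁, so all ice melts.
Energy balance: 153.5×4.17×(68.3 − T) = 7785.6 + 21.1×4.17×(T − 0)
640.095(68.3 − T) = 7785.6 + 87.987 T
43718.5 − 7785.6 = 728.082 T
T = 35932.9 / 728.082 = 49.35 °C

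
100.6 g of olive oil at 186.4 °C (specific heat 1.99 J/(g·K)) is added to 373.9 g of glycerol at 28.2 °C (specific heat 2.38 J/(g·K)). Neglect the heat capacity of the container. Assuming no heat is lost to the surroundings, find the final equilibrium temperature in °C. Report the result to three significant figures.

Heat lost by olive oil = heat gained by glycerol.
(100.6)(1.99)(186.4 − T) = (373.9)(2.38)(T − 28.2)
200.194 (186.4 − T) = 889.882 (T − 28.2)
37316 − 200.194 T = 889.882 T − 25095
62411 = 1090.076 T
T = 57.25 °C

T_f = 57.3 °C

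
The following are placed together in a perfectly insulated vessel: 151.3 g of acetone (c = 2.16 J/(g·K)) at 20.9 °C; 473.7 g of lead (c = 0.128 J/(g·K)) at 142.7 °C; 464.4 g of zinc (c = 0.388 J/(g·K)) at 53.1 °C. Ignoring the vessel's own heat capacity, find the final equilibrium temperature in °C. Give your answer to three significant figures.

Σ mᵢcᵢ(T − Tᵢ) = 0  ⇒  T = Σ mᵢcᵢTᵢ / Σ mᵢcᵢ
Σ mᵢcᵢ = 151.3×2.16 + 473.7×0.128 + 464.4×0.388 = 567.6288
Σ mᵢcᵢTᵢ = 326.808×20.9 + 60.6336×142.7 + 180.1872×53.1 = 25051
T = 25051 / 567.6288 = 44.13 °C

T_f = 44.1 °C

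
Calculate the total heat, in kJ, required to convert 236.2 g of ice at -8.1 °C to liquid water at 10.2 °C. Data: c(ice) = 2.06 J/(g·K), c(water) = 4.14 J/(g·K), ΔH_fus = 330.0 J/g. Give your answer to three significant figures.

q = 91.9 kJ

q1 (heat ice -8.1→0.0 °C): 236.2 × 2.06 × 8.1 = 3941 J
q2 (melt at 0 °C): 236.2 × 330.0 = 77946 J
q3 (heat water 0.0→10.2 °C): 236.2 × 4.14 × 10.2 = 9974 J
Total: 3941 + 77946 + 9974 = 91861 J = 91.9 kJ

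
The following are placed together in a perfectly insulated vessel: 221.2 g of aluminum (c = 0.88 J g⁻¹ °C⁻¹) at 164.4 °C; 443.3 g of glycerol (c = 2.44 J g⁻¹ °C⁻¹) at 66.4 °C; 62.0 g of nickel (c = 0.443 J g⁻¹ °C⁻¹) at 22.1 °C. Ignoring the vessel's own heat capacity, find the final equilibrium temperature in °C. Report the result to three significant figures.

Σ mᵢcᵢ(T − Tᵢ) = 0  ⇒  T = Σ mᵢcᵢTᵢ / Σ mᵢcᵢ
Σ mᵢcᵢ = 221.2×0.88 + 443.3×2.44 + 62.0×0.443 = 1303.774
Σ mᵢcᵢTᵢ = 194.656×164.4 + 1081.652×66.4 + 27.466×22.1 = 104430
T = 104430 / 1303.774 = 80.10 °C

T_f = 80.1 °C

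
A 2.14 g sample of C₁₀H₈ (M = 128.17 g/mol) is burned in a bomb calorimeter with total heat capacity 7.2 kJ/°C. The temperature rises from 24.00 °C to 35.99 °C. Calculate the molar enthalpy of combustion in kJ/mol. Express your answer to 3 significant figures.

ΔT = 35.99 − 24.00 = 11.99 °C
q_cal = C_cal × ΔT = 7.2 × 11.99 = 86.328 kJ
n = 2.14 / 128.17 = 0.01670 mol
q_rxn = −q_cal = -86.328 kJ
ΔH = -86.328 / 0.01670 = -5169 kJ/mol

ΔH = -5170 kJ/mol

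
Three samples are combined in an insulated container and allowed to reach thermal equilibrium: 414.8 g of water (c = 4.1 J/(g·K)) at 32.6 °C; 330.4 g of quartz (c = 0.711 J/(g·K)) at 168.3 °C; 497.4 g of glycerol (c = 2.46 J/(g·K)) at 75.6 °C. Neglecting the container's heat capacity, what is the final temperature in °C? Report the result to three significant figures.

Σ mᵢcᵢ(T − Tᵢ) = 0  ⇒  T = Σ mᵢcᵢTᵢ / Σ mᵢcᵢ
Σ mᵢcᵢ = 414.8×4.1 + 330.4×0.711 + 497.4×2.46 = 3159.1984
Σ mᵢcᵢTᵢ = 1700.68×32.6 + 234.9144×168.3 + 1223.604×75.6 = 187480
T = 187480 / 3159.1984 = 59.34 °C

T_f = 59.3 °C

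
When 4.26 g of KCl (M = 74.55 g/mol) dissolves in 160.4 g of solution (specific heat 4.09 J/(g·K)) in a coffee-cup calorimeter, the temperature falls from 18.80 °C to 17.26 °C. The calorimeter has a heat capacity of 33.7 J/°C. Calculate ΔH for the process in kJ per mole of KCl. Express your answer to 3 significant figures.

|ΔT| = |17.26 − 18.80| = 1.54 °C
|q_surr| = (160.4 × 4.09 + 33.7) × 1.54 = 689.736 × 1.54 = 1062 J
n(KCl) = 4.26 / 74.55 = 0.05714 mol
Temperature fell, so q_rxn = +|q_surr| = 1.062 kJ
ΔH = q_rxn / n = 18.59 kJ/mol

ΔH = 18.6 kJ/mol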